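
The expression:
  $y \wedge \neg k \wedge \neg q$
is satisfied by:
  {y: True, q: False, k: False}


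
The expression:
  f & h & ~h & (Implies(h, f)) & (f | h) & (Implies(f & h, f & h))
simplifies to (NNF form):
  False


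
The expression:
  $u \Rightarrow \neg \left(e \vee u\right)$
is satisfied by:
  {u: False}


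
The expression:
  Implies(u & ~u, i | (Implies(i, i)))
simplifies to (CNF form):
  True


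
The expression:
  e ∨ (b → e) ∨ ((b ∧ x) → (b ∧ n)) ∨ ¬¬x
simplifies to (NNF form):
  True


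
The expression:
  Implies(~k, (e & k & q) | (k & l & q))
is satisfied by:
  {k: True}


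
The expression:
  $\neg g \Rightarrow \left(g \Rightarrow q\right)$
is always true.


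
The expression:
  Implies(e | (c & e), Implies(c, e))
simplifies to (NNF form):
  True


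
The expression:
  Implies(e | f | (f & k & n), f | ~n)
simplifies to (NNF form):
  f | ~e | ~n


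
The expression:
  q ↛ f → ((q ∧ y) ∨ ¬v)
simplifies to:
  f ∨ y ∨ ¬q ∨ ¬v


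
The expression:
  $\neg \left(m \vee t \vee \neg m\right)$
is never true.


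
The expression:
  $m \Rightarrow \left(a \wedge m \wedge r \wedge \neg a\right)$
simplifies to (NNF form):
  $\neg m$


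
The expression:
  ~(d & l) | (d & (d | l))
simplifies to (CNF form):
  True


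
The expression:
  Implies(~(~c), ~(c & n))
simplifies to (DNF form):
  ~c | ~n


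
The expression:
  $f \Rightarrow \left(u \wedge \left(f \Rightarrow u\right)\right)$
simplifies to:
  $u \vee \neg f$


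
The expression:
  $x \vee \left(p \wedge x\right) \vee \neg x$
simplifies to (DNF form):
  $\text{True}$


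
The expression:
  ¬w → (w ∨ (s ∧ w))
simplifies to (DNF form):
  w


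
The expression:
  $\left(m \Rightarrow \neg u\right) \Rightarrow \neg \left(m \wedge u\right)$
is always true.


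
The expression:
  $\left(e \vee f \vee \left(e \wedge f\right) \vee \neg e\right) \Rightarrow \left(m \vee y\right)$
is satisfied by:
  {y: True, m: True}
  {y: True, m: False}
  {m: True, y: False}


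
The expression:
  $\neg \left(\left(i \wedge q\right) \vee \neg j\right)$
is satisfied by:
  {j: True, q: False, i: False}
  {j: True, i: True, q: False}
  {j: True, q: True, i: False}


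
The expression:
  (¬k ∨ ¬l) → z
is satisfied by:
  {z: True, l: True, k: True}
  {z: True, l: True, k: False}
  {z: True, k: True, l: False}
  {z: True, k: False, l: False}
  {l: True, k: True, z: False}


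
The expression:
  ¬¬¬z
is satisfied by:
  {z: False}


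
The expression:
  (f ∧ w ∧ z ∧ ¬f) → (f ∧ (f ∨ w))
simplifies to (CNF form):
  True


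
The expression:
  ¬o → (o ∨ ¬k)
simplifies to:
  o ∨ ¬k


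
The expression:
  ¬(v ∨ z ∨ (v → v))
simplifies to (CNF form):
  False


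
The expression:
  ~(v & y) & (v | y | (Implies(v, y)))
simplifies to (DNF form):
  ~v | ~y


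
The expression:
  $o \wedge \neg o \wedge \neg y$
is never true.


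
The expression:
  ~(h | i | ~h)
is never true.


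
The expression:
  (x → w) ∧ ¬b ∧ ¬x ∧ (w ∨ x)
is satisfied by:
  {w: True, x: False, b: False}


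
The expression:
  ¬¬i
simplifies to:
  i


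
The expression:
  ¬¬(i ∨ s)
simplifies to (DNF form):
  i ∨ s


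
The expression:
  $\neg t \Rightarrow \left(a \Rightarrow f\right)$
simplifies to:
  $f \vee t \vee \neg a$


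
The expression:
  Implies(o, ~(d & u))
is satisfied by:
  {u: False, o: False, d: False}
  {d: True, u: False, o: False}
  {o: True, u: False, d: False}
  {d: True, o: True, u: False}
  {u: True, d: False, o: False}
  {d: True, u: True, o: False}
  {o: True, u: True, d: False}


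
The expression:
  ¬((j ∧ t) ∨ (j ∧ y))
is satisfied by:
  {t: False, j: False, y: False}
  {y: True, t: False, j: False}
  {t: True, y: False, j: False}
  {y: True, t: True, j: False}
  {j: True, y: False, t: False}


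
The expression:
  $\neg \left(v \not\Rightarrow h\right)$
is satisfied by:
  {h: True, v: False}
  {v: False, h: False}
  {v: True, h: True}


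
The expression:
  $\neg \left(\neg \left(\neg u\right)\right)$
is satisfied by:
  {u: False}


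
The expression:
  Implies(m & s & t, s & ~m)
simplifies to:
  ~m | ~s | ~t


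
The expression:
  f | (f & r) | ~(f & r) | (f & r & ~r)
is always true.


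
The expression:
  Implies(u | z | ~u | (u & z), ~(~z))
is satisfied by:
  {z: True}


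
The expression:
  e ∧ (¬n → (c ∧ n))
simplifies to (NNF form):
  e ∧ n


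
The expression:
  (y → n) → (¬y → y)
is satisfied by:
  {y: True}


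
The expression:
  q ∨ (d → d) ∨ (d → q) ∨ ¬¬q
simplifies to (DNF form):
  True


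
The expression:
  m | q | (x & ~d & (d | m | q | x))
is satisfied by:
  {q: True, m: True, x: True, d: False}
  {q: True, m: True, x: False, d: False}
  {q: True, d: True, m: True, x: True}
  {q: True, d: True, m: True, x: False}
  {q: True, x: True, m: False, d: False}
  {q: True, x: False, m: False, d: False}
  {q: True, d: True, x: True, m: False}
  {q: True, d: True, x: False, m: False}
  {m: True, x: True, q: False, d: False}
  {m: True, q: False, x: False, d: False}
  {d: True, m: True, x: True, q: False}
  {d: True, m: True, q: False, x: False}
  {x: True, q: False, m: False, d: False}


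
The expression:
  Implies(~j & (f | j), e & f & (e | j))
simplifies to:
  e | j | ~f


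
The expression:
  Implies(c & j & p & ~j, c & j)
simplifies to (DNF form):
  True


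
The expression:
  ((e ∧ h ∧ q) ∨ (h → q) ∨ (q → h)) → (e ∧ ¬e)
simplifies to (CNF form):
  False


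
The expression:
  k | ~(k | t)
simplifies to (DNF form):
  k | ~t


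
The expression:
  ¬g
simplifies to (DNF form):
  ¬g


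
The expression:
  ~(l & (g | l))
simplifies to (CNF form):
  ~l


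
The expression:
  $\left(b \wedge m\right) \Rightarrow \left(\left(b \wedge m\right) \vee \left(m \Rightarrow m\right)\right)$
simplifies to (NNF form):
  $\text{True}$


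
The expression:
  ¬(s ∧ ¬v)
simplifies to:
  v ∨ ¬s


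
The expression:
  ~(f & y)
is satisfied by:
  {y: False, f: False}
  {f: True, y: False}
  {y: True, f: False}


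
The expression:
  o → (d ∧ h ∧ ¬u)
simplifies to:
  (d ∧ h ∧ ¬u) ∨ ¬o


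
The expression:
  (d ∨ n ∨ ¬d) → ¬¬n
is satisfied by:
  {n: True}


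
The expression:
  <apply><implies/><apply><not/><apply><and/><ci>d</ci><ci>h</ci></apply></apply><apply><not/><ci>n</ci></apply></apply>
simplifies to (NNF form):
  <apply><or/><apply><not/><ci>n</ci></apply><apply><and/><ci>d</ci><ci>h</ci></apply></apply>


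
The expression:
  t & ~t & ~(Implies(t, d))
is never true.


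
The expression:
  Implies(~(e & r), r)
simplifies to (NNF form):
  r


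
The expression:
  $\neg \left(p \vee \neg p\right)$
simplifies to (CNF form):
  $\text{False}$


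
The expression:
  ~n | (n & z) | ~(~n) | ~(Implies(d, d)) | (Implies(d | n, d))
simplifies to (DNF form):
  True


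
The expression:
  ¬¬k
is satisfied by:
  {k: True}


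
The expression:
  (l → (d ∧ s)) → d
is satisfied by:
  {d: True, l: True}
  {d: True, l: False}
  {l: True, d: False}


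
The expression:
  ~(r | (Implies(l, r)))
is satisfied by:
  {l: True, r: False}


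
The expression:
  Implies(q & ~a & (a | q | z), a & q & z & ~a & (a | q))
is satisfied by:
  {a: True, q: False}
  {q: False, a: False}
  {q: True, a: True}


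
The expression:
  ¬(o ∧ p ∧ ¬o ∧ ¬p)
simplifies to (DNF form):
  True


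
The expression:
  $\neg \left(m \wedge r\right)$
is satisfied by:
  {m: False, r: False}
  {r: True, m: False}
  {m: True, r: False}


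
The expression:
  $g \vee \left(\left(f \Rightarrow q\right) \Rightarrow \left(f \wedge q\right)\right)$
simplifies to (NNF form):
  $f \vee g$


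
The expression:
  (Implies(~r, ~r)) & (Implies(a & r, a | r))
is always true.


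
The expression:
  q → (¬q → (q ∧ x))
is always true.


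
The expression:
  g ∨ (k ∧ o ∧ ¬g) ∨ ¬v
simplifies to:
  g ∨ (k ∧ o) ∨ ¬v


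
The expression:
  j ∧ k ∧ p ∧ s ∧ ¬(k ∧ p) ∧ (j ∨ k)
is never true.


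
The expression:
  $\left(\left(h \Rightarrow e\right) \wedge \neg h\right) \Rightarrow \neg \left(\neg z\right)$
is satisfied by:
  {z: True, h: True}
  {z: True, h: False}
  {h: True, z: False}


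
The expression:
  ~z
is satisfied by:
  {z: False}


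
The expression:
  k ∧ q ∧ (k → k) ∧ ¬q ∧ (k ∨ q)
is never true.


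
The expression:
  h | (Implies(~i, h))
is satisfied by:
  {i: True, h: True}
  {i: True, h: False}
  {h: True, i: False}


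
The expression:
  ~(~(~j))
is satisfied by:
  {j: False}


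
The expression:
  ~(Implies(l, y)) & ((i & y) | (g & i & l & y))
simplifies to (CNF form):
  False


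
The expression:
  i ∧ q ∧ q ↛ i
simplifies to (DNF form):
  False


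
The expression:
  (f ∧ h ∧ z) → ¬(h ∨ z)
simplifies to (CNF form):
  ¬f ∨ ¬h ∨ ¬z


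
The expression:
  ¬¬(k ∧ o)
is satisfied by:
  {o: True, k: True}


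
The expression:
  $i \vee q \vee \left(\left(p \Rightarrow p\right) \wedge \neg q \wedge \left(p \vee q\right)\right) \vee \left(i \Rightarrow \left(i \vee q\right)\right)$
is always true.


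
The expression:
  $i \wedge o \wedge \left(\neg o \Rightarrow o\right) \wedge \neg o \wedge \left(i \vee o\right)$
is never true.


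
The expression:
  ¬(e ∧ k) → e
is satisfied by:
  {e: True}


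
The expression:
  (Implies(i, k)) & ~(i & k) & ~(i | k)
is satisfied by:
  {i: False, k: False}


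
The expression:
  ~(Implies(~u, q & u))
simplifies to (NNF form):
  ~u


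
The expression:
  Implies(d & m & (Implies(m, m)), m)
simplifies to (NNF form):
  True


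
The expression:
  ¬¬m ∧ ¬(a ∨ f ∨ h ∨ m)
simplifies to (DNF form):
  False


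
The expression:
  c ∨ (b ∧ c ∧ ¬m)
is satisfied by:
  {c: True}


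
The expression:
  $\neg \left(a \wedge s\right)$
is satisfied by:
  {s: False, a: False}
  {a: True, s: False}
  {s: True, a: False}


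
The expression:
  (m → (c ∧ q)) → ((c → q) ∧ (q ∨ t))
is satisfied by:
  {t: True, q: True, m: True, c: False}
  {q: True, m: True, c: False, t: False}
  {t: True, q: True, m: True, c: True}
  {q: True, m: True, c: True, t: False}
  {q: True, t: True, c: False, m: False}
  {q: True, c: False, m: False, t: False}
  {q: True, t: True, c: True, m: False}
  {q: True, c: True, m: False, t: False}
  {t: True, m: True, c: False, q: False}
  {m: True, t: False, c: False, q: False}
  {t: True, m: True, c: True, q: False}
  {m: True, c: True, t: False, q: False}
  {t: True, c: False, m: False, q: False}


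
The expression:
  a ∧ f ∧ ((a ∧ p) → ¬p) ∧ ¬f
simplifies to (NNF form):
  False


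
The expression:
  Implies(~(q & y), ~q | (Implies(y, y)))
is always true.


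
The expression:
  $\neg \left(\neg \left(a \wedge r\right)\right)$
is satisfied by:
  {r: True, a: True}


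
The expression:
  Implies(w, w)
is always true.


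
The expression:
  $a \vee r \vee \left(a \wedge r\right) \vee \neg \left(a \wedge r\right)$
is always true.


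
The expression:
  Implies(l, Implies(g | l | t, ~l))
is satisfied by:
  {l: False}


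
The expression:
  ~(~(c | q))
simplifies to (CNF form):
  c | q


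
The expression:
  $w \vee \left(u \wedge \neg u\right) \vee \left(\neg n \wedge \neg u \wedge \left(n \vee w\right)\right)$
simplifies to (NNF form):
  $w$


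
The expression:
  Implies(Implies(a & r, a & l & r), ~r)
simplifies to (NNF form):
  ~r | (a & ~l)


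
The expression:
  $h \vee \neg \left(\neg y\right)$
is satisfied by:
  {y: True, h: True}
  {y: True, h: False}
  {h: True, y: False}


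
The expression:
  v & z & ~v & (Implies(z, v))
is never true.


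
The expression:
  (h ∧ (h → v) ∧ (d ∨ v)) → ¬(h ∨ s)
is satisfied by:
  {h: False, v: False}
  {v: True, h: False}
  {h: True, v: False}


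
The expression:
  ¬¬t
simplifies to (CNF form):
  t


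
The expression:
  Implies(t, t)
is always true.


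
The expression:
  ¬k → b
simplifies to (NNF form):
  b ∨ k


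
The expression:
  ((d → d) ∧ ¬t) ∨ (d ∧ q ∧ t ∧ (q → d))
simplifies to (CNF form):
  (d ∨ ¬t) ∧ (q ∨ ¬t)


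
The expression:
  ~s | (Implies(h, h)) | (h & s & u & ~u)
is always true.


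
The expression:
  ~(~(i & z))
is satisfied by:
  {z: True, i: True}


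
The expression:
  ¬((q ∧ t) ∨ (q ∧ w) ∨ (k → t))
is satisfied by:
  {k: True, t: False, w: False, q: False}
  {q: True, k: True, t: False, w: False}
  {w: True, k: True, t: False, q: False}


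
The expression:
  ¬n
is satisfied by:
  {n: False}


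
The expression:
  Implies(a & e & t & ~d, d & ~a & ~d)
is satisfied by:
  {d: True, e: False, t: False, a: False}
  {d: False, e: False, t: False, a: False}
  {d: True, a: True, e: False, t: False}
  {a: True, d: False, e: False, t: False}
  {d: True, t: True, a: False, e: False}
  {t: True, a: False, e: False, d: False}
  {d: True, a: True, t: True, e: False}
  {a: True, t: True, d: False, e: False}
  {d: True, e: True, a: False, t: False}
  {e: True, a: False, t: False, d: False}
  {d: True, a: True, e: True, t: False}
  {a: True, e: True, d: False, t: False}
  {d: True, t: True, e: True, a: False}
  {t: True, e: True, a: False, d: False}
  {d: True, a: True, t: True, e: True}


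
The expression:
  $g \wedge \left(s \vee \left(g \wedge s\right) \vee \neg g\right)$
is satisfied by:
  {s: True, g: True}


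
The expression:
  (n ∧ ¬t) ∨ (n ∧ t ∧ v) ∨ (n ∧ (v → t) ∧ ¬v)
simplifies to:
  n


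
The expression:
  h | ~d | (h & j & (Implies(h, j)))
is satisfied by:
  {h: True, d: False}
  {d: False, h: False}
  {d: True, h: True}


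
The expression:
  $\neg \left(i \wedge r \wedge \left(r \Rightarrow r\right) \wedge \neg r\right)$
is always true.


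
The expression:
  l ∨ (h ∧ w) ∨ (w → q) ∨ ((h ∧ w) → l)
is always true.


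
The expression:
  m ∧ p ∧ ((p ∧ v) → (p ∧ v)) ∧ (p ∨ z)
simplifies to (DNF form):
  m ∧ p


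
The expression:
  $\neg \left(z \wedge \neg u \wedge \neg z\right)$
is always true.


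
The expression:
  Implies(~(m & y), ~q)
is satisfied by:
  {y: True, m: True, q: False}
  {y: True, m: False, q: False}
  {m: True, y: False, q: False}
  {y: False, m: False, q: False}
  {y: True, q: True, m: True}


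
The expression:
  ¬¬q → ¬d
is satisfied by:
  {q: False, d: False}
  {d: True, q: False}
  {q: True, d: False}


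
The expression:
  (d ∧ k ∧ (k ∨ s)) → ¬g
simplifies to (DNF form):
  ¬d ∨ ¬g ∨ ¬k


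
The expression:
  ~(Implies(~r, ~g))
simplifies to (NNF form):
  g & ~r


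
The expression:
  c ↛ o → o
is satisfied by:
  {o: True, c: False}
  {c: False, o: False}
  {c: True, o: True}


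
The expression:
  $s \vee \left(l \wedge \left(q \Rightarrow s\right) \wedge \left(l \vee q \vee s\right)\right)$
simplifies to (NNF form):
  $s \vee \left(l \wedge \neg q\right)$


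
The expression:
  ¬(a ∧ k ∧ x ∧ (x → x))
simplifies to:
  ¬a ∨ ¬k ∨ ¬x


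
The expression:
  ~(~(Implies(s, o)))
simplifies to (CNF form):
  o | ~s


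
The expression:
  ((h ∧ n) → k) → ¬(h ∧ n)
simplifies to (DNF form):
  ¬h ∨ ¬k ∨ ¬n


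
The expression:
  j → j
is always true.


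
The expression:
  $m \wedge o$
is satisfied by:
  {m: True, o: True}


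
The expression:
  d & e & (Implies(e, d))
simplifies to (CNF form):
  d & e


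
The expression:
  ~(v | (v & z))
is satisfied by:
  {v: False}


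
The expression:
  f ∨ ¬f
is always true.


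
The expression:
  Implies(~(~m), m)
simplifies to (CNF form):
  True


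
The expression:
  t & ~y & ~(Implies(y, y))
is never true.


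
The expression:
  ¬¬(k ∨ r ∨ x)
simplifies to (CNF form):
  k ∨ r ∨ x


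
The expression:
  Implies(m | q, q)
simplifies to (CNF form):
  q | ~m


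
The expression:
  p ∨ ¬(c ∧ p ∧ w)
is always true.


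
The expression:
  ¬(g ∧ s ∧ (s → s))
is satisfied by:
  {s: False, g: False}
  {g: True, s: False}
  {s: True, g: False}


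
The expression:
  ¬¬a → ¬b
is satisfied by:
  {a: False, b: False}
  {b: True, a: False}
  {a: True, b: False}


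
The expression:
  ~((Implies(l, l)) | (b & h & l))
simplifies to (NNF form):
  False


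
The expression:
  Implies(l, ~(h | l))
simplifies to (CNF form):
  ~l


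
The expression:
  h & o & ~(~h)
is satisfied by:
  {h: True, o: True}


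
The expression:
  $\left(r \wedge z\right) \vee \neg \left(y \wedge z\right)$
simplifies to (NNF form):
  $r \vee \neg y \vee \neg z$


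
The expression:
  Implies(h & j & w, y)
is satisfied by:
  {y: True, w: False, h: False, j: False}
  {y: False, w: False, h: False, j: False}
  {j: True, y: True, w: False, h: False}
  {j: True, y: False, w: False, h: False}
  {y: True, h: True, j: False, w: False}
  {h: True, j: False, w: False, y: False}
  {j: True, h: True, y: True, w: False}
  {j: True, h: True, y: False, w: False}
  {y: True, w: True, j: False, h: False}
  {w: True, j: False, h: False, y: False}
  {y: True, j: True, w: True, h: False}
  {j: True, w: True, y: False, h: False}
  {y: True, h: True, w: True, j: False}
  {h: True, w: True, j: False, y: False}
  {j: True, h: True, w: True, y: True}


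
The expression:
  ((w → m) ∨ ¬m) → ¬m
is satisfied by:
  {m: False}


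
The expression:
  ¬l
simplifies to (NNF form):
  ¬l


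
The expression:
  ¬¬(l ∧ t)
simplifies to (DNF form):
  l ∧ t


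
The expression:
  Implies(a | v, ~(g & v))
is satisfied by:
  {g: False, v: False}
  {v: True, g: False}
  {g: True, v: False}


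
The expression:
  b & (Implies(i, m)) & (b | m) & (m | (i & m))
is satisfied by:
  {m: True, b: True}


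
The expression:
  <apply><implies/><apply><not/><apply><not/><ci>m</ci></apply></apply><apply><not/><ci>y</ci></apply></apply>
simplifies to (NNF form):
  <apply><or/><apply><not/><ci>m</ci></apply><apply><not/><ci>y</ci></apply></apply>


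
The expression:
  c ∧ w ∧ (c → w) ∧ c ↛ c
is never true.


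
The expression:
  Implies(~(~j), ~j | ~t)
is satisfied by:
  {t: False, j: False}
  {j: True, t: False}
  {t: True, j: False}


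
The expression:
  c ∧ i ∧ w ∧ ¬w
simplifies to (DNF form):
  False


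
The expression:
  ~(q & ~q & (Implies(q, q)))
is always true.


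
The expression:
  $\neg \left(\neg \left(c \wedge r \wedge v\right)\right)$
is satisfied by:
  {r: True, c: True, v: True}


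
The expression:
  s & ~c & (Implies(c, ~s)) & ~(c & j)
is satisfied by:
  {s: True, c: False}


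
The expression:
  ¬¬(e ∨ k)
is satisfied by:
  {k: True, e: True}
  {k: True, e: False}
  {e: True, k: False}


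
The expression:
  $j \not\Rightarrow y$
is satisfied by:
  {j: True, y: False}


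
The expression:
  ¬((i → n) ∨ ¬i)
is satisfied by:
  {i: True, n: False}


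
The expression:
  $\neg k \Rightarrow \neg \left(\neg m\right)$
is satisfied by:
  {k: True, m: True}
  {k: True, m: False}
  {m: True, k: False}


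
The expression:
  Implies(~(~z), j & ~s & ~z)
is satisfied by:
  {z: False}


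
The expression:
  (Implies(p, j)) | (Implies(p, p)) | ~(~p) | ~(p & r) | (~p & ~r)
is always true.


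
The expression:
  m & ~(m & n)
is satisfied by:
  {m: True, n: False}


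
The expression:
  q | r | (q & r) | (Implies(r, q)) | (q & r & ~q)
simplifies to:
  True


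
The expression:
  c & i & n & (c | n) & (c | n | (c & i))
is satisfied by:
  {c: True, i: True, n: True}


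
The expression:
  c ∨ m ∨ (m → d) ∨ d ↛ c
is always true.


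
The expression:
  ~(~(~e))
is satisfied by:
  {e: False}


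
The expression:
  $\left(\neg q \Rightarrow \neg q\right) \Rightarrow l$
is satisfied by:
  {l: True}


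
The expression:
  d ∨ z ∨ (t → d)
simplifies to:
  d ∨ z ∨ ¬t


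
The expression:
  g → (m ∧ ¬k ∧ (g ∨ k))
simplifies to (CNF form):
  (m ∨ ¬g) ∧ (¬g ∨ ¬k)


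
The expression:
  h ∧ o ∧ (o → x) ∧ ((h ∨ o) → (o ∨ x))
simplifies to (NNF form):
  h ∧ o ∧ x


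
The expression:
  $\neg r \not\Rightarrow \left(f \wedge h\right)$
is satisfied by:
  {h: False, r: False, f: False}
  {f: True, h: False, r: False}
  {h: True, f: False, r: False}


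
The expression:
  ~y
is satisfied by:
  {y: False}


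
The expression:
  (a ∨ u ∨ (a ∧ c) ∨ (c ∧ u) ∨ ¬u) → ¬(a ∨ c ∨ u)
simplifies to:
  ¬a ∧ ¬c ∧ ¬u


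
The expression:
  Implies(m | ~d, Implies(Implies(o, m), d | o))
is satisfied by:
  {d: True, o: True}
  {d: True, o: False}
  {o: True, d: False}


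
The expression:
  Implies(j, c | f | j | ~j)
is always true.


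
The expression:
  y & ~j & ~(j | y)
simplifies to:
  False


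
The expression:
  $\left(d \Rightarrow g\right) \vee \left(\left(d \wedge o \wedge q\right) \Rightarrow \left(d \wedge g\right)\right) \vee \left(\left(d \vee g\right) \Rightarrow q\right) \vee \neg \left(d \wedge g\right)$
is always true.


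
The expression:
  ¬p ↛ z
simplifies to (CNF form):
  z ∨ ¬p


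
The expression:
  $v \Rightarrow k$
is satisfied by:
  {k: True, v: False}
  {v: False, k: False}
  {v: True, k: True}


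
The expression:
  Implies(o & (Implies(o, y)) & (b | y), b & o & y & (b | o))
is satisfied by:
  {b: True, o: False, y: False}
  {o: False, y: False, b: False}
  {b: True, y: True, o: False}
  {y: True, o: False, b: False}
  {b: True, o: True, y: False}
  {o: True, b: False, y: False}
  {b: True, y: True, o: True}


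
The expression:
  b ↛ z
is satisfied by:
  {b: True, z: False}


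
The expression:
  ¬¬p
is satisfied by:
  {p: True}


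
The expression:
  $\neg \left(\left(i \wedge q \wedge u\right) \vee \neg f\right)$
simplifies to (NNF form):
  $f \wedge \left(\neg i \vee \neg q \vee \neg u\right)$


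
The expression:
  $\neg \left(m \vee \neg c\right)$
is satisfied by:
  {c: True, m: False}


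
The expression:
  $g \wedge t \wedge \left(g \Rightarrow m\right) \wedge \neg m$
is never true.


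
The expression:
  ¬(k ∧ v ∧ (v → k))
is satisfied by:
  {k: False, v: False}
  {v: True, k: False}
  {k: True, v: False}


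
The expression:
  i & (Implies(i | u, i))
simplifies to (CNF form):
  i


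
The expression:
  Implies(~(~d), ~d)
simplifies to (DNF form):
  ~d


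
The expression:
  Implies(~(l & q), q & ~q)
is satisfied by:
  {q: True, l: True}


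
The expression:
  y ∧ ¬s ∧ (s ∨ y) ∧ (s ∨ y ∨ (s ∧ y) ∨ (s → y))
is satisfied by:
  {y: True, s: False}


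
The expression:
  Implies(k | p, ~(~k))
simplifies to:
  k | ~p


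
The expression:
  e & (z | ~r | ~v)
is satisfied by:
  {e: True, z: True, v: False, r: False}
  {e: True, v: False, z: False, r: False}
  {e: True, r: True, z: True, v: False}
  {e: True, r: True, v: False, z: False}
  {e: True, z: True, v: True, r: False}
  {e: True, v: True, z: False, r: False}
  {e: True, r: True, v: True, z: True}


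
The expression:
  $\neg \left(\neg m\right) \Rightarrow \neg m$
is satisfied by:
  {m: False}


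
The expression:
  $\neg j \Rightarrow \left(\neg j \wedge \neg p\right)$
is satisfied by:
  {j: True, p: False}
  {p: False, j: False}
  {p: True, j: True}


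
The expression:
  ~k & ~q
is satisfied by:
  {q: False, k: False}


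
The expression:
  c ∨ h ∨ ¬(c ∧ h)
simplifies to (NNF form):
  True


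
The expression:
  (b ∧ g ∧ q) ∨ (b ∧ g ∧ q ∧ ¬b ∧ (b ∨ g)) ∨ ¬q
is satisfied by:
  {g: True, b: True, q: False}
  {g: True, b: False, q: False}
  {b: True, g: False, q: False}
  {g: False, b: False, q: False}
  {q: True, g: True, b: True}


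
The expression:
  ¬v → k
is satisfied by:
  {k: True, v: True}
  {k: True, v: False}
  {v: True, k: False}


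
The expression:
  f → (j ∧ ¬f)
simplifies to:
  ¬f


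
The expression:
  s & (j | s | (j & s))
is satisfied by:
  {s: True}


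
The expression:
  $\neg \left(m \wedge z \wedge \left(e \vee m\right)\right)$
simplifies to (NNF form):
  $\neg m \vee \neg z$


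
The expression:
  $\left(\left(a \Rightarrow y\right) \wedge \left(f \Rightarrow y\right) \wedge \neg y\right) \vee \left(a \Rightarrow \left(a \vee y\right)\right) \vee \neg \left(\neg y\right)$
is always true.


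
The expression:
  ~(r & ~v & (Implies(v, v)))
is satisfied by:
  {v: True, r: False}
  {r: False, v: False}
  {r: True, v: True}


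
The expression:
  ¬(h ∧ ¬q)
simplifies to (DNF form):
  q ∨ ¬h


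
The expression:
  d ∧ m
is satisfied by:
  {m: True, d: True}


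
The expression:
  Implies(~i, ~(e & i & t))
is always true.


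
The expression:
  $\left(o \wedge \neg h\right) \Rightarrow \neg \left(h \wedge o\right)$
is always true.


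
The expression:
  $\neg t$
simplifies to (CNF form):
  $\neg t$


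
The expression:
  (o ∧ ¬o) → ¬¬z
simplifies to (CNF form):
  True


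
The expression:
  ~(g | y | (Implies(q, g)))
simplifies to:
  q & ~g & ~y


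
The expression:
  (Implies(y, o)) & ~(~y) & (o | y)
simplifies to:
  o & y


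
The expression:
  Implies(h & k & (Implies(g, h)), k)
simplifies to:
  True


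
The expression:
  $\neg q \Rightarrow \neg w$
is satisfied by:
  {q: True, w: False}
  {w: False, q: False}
  {w: True, q: True}


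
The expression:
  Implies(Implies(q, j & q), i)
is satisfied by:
  {i: True, q: True, j: False}
  {i: True, j: False, q: False}
  {i: True, q: True, j: True}
  {i: True, j: True, q: False}
  {q: True, j: False, i: False}


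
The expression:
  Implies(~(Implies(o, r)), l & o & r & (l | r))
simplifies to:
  r | ~o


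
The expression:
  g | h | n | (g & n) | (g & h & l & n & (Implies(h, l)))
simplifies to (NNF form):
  g | h | n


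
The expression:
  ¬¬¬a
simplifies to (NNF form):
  ¬a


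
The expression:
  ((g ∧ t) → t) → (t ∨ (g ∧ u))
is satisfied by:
  {t: True, u: True, g: True}
  {t: True, u: True, g: False}
  {t: True, g: True, u: False}
  {t: True, g: False, u: False}
  {u: True, g: True, t: False}


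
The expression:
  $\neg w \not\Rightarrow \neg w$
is never true.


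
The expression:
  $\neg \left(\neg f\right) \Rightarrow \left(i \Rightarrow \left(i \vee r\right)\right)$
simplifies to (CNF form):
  $\text{True}$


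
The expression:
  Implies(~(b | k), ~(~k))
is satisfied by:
  {b: True, k: True}
  {b: True, k: False}
  {k: True, b: False}


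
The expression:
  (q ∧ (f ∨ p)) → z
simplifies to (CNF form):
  (z ∨ ¬f ∨ ¬q) ∧ (z ∨ ¬p ∨ ¬q)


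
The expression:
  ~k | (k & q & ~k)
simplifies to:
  ~k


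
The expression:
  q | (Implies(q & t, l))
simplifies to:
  True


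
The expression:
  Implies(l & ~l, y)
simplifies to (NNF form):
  True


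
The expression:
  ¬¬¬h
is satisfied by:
  {h: False}


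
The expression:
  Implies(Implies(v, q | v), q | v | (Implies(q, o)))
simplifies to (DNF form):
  True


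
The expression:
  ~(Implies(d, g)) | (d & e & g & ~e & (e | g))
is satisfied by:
  {d: True, g: False}


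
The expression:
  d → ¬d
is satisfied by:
  {d: False}


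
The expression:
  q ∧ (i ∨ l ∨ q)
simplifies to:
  q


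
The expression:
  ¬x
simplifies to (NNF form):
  ¬x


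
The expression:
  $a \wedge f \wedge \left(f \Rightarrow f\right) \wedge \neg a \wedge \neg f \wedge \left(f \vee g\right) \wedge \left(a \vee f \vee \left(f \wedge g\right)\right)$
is never true.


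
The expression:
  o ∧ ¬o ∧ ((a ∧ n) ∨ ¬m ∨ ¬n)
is never true.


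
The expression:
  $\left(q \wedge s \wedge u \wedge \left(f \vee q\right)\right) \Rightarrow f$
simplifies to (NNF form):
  $f \vee \neg q \vee \neg s \vee \neg u$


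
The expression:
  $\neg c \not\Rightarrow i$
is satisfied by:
  {i: False, c: False}


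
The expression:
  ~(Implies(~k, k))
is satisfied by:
  {k: False}


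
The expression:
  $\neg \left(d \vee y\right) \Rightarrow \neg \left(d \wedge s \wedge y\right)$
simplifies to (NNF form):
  $\text{True}$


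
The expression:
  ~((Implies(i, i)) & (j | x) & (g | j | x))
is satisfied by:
  {x: False, j: False}


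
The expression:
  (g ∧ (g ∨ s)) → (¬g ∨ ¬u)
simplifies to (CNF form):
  ¬g ∨ ¬u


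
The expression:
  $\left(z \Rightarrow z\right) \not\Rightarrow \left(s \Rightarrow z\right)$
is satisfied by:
  {s: True, z: False}


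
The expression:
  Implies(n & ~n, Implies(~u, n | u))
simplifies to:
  True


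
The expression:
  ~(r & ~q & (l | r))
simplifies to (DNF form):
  q | ~r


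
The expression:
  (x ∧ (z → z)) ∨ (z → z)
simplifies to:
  True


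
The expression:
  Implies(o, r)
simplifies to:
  r | ~o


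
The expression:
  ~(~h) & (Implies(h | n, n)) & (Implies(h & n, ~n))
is never true.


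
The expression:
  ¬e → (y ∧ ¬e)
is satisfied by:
  {y: True, e: True}
  {y: True, e: False}
  {e: True, y: False}


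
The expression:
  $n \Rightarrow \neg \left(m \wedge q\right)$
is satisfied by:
  {m: False, q: False, n: False}
  {n: True, m: False, q: False}
  {q: True, m: False, n: False}
  {n: True, q: True, m: False}
  {m: True, n: False, q: False}
  {n: True, m: True, q: False}
  {q: True, m: True, n: False}


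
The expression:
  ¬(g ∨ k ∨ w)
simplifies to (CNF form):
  ¬g ∧ ¬k ∧ ¬w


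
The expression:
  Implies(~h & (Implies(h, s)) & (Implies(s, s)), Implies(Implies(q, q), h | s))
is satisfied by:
  {s: True, h: True}
  {s: True, h: False}
  {h: True, s: False}


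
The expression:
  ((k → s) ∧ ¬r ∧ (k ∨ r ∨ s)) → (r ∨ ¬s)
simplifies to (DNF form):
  r ∨ ¬s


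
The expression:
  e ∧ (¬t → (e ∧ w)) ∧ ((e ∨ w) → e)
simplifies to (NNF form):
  e ∧ (t ∨ w)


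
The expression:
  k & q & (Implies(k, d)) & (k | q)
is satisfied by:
  {d: True, q: True, k: True}


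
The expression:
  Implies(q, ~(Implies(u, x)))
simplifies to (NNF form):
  ~q | (u & ~x)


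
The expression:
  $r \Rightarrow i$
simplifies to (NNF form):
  $i \vee \neg r$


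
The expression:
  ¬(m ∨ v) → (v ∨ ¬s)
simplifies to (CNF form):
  m ∨ v ∨ ¬s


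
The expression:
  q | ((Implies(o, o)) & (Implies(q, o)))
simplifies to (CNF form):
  True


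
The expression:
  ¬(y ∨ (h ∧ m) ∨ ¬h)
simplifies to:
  h ∧ ¬m ∧ ¬y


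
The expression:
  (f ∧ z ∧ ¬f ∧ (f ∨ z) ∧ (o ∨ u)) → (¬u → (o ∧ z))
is always true.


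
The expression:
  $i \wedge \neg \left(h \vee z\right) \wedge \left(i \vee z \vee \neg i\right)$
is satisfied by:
  {i: True, h: False, z: False}


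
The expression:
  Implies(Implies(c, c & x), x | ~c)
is always true.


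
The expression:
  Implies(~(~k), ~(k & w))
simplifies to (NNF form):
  ~k | ~w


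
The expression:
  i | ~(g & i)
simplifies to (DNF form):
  True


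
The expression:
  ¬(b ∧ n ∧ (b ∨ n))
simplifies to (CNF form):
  ¬b ∨ ¬n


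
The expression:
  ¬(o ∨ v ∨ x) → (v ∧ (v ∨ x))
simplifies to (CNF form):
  o ∨ v ∨ x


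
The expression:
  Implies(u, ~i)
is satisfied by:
  {u: False, i: False}
  {i: True, u: False}
  {u: True, i: False}


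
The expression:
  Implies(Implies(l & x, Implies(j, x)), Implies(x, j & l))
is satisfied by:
  {j: True, l: True, x: False}
  {j: True, l: False, x: False}
  {l: True, j: False, x: False}
  {j: False, l: False, x: False}
  {x: True, j: True, l: True}


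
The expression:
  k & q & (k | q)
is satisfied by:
  {q: True, k: True}


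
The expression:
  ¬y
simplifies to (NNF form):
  ¬y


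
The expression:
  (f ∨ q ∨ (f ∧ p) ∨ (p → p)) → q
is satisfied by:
  {q: True}


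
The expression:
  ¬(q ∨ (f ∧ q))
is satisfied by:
  {q: False}


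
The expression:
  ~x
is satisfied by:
  {x: False}


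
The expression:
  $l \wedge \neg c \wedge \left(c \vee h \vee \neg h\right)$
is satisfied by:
  {l: True, c: False}


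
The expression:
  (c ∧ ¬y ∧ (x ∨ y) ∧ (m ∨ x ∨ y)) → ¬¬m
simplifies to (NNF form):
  m ∨ y ∨ ¬c ∨ ¬x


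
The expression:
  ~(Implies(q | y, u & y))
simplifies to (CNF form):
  (q | y) & (q | ~u) & (y | ~y) & (~u | ~y)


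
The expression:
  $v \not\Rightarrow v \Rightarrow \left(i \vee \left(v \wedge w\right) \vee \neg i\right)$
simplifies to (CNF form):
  $\text{True}$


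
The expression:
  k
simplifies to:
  k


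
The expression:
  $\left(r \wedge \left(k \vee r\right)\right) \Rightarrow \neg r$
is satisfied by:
  {r: False}


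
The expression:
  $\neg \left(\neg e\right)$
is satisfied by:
  {e: True}


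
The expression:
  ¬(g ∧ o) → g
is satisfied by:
  {g: True}


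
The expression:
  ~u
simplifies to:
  ~u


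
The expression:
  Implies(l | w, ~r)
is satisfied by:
  {l: False, r: False, w: False}
  {w: True, l: False, r: False}
  {l: True, w: False, r: False}
  {w: True, l: True, r: False}
  {r: True, w: False, l: False}


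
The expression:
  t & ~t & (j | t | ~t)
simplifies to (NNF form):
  False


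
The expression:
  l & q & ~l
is never true.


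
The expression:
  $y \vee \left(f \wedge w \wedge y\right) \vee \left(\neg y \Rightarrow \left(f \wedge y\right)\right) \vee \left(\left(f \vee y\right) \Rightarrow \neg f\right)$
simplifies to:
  $y \vee \neg f$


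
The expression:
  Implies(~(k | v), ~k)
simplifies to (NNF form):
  True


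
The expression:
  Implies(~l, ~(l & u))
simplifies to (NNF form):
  True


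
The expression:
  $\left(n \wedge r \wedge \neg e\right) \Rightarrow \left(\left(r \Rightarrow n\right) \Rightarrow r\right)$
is always true.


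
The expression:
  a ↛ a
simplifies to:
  False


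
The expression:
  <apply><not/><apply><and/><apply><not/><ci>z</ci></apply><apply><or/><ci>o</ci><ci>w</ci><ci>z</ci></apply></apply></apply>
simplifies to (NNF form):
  <apply><or/><ci>z</ci><apply><and/><apply><not/><ci>o</ci></apply><apply><not/><ci>w</ci></apply></apply></apply>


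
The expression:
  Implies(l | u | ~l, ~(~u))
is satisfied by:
  {u: True}


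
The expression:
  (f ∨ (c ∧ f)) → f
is always true.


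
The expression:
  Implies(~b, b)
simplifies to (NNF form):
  b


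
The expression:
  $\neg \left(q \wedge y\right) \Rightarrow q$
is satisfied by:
  {q: True}


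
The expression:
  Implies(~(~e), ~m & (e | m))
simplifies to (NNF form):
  ~e | ~m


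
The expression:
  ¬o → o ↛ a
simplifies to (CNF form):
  o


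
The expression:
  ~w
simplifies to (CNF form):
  ~w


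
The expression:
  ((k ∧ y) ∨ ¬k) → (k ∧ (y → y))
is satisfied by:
  {k: True}


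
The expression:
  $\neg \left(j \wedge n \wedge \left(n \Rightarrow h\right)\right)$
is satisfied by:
  {h: False, n: False, j: False}
  {j: True, h: False, n: False}
  {n: True, h: False, j: False}
  {j: True, n: True, h: False}
  {h: True, j: False, n: False}
  {j: True, h: True, n: False}
  {n: True, h: True, j: False}


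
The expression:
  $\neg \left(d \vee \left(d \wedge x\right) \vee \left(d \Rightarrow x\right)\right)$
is never true.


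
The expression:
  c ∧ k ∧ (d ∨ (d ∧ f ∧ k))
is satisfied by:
  {c: True, d: True, k: True}


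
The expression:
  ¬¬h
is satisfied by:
  {h: True}


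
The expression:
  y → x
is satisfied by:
  {x: True, y: False}
  {y: False, x: False}
  {y: True, x: True}


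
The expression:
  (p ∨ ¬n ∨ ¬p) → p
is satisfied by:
  {p: True}


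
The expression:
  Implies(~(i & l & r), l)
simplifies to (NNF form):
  l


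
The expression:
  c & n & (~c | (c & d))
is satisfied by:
  {c: True, d: True, n: True}


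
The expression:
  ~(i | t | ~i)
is never true.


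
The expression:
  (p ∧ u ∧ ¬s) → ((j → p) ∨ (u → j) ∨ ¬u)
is always true.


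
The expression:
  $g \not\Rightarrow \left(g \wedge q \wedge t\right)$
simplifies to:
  $g \wedge \left(\neg q \vee \neg t\right)$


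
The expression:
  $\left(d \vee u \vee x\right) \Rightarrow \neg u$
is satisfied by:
  {u: False}


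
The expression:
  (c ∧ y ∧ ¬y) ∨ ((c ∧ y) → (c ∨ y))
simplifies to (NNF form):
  True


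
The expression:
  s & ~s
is never true.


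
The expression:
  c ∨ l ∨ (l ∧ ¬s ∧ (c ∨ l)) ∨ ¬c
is always true.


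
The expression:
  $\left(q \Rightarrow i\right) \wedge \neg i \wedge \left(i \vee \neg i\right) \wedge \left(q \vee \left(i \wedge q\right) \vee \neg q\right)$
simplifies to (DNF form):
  $\neg i \wedge \neg q$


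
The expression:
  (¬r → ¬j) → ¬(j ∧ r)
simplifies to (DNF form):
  ¬j ∨ ¬r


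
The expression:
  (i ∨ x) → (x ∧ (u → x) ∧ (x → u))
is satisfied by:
  {u: True, i: False, x: False}
  {i: False, x: False, u: False}
  {x: True, u: True, i: False}
  {x: True, i: True, u: True}


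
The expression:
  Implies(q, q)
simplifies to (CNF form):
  True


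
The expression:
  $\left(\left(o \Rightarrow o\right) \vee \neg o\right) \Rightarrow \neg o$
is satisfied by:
  {o: False}


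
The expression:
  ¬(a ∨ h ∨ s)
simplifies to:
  ¬a ∧ ¬h ∧ ¬s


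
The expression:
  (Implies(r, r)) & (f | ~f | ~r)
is always true.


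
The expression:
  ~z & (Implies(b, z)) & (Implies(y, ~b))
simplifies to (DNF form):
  ~b & ~z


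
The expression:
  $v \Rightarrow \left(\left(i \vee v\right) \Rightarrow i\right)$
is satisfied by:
  {i: True, v: False}
  {v: False, i: False}
  {v: True, i: True}


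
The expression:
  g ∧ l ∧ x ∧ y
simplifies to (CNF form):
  g ∧ l ∧ x ∧ y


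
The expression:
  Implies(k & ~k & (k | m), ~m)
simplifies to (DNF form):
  True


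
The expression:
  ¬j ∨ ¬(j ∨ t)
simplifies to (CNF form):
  ¬j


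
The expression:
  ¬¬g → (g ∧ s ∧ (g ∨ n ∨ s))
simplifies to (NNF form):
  s ∨ ¬g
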